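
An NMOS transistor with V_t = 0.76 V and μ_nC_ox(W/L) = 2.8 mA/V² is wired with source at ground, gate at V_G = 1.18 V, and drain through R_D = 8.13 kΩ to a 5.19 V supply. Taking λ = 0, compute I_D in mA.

I_D = 0.247 mA

V_GS = V_G = 1.18 V, so V_ov = 1.18 − 0.76 = 0.42 V.
Assume saturation: I_D = ½ k_n V_ov² = 0.5 × 2.8 × 0.42² = 0.247 mA, giving V_DS = V_DD − I_D R_D = 5.19 − 0.247 × 8.13 = 3.18 V.
V_DS = 3.18 V ≥ V_ov = 0.42 V, confirming saturation.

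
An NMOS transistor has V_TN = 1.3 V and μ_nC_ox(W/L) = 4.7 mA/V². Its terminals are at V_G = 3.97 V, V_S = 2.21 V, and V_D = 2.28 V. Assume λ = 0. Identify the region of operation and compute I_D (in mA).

Triode; I_D = 0.140 mA

V_GS = V_G − V_S = 3.97 − 2.21 = 1.76 V; V_DS = V_D − V_S = 2.28 − 2.21 = 0.07 V.
V_ov = V_GS − V_TN = 1.76 − 1.3 = 0.46 V.
Since V_DS = 0.07 V < V_ov = 0.46 V, the device is in the triode region.
I_D = k_n [V_ov · V_DS − ½ V_DS²] = 4.7 × [0.46 × 0.07 − 0.5 × 0.07²] = 0.14 mA.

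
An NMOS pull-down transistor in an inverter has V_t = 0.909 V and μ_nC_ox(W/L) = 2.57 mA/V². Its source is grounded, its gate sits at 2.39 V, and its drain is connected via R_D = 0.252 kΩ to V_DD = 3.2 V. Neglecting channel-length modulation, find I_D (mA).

I_D = 2.82 mA

V_GS = V_G = 2.39 V, so V_ov = 2.39 − 0.909 = 1.48 V.
Assume saturation: I_D = ½ k_n V_ov² = 0.5 × 2.57 × 1.48² = 2.82 mA, giving V_DS = V_DD − I_D R_D = 3.2 − 2.82 × 0.252 = 2.49 V.
V_DS = 2.49 V ≥ V_ov = 1.48 V, confirming saturation.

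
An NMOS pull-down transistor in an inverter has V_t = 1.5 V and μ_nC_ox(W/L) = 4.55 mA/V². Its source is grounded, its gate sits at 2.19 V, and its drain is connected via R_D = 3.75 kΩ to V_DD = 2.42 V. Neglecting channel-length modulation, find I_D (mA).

V_GS = V_G = 2.19 V, so V_ov = 2.19 − 1.5 = 0.69 V.
Assume saturation: I_D = ½ k_n V_ov² = 0.5 × 4.55 × 0.69² = 1.08 mA, giving V_DS = V_DD − I_D R_D = 2.42 − 1.08 × 3.75 = -1.64 V.
But -1.64 V < V_ov = 0.69 V, so the device is actually in triode.
In triode I_D = k_n[V_ov V_DS − ½ V_DS²] and I_D = (V_DD − V_DS)/R_D. Equating: 8.53 V_DS² − 12.77 V_DS + 2.42 = 0, giving V_DS = 0.223 V (the root below V_ov).
I_D = (2.42 − 0.223) / 3.75 = 0.586 mA.

I_D = 0.586 mA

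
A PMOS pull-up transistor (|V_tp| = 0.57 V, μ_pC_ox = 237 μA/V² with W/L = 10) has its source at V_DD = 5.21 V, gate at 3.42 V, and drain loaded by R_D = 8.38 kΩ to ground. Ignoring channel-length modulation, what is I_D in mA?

V_SG = V_DD − V_G = 5.21 − 3.42 = 1.79 V, so V_ov = 1.79 − 0.57 = 1.22 V.
k_p = μ_pC_ox · (W/L) = 2.37 mA/V².
Assume saturation: I_D = ½ k_p V_ov² = 0.5 × 2.37 × 1.22² = 1.76 mA, giving V_SD = V_DD − I_D R_D = 5.21 − 1.76 × 8.38 = -9.57 V.
But -9.57 V < V_ov = 1.22 V, so the device is actually in triode.
In triode I_D = k_p[V_ov V_SD − ½ V_SD²] and I_D = (V_DD − V_SD)/R_D. Equating: 9.93 V_SD² − 25.23 V_SD + 5.21 = 0, giving V_SD = 0.227 V (the root below V_ov).
I_D = (5.21 − 0.227) / 8.38 = 0.595 mA.

I_D = 0.595 mA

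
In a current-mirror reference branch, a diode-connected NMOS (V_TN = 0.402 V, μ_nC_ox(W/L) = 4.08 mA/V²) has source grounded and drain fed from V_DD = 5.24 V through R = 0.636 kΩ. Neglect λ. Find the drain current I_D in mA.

I_D = 5.12 mA

With gate tied to drain, V_GS = V_DS ≥ V_GS − V_TN, so the device is in saturation.
KCL at the drain: ½ k_n (V_GS − V_TN)² = (V_DD − V_GS)/R.
Let x = V_GS − 0.402. Then 1.3 x² + x − 4.838 = 0, giving x = 1.58 V (positive root), so V_GS = 1.99 V.
I_D = (V_DD − V_GS)/R = (5.24 − 1.99) / 0.636 = 5.12 mA.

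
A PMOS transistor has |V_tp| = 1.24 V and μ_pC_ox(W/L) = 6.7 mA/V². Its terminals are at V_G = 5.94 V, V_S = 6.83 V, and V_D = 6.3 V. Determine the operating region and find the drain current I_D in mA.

Cutoff; I_D = 0 mA

V_SG = V_S − V_G = 6.83 − 5.94 = 0.89 V; V_SD = V_S − V_D = 6.83 − 6.3 = 0.53 V.
V_SG = 0.89 V < |V_tp| = 1.24 V, so the transistor is in cutoff.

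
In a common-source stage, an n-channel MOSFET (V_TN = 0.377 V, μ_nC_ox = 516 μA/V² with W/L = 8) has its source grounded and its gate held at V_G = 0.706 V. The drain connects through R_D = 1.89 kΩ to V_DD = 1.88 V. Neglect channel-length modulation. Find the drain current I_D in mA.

V_GS = V_G = 0.706 V, so V_ov = 0.706 − 0.377 = 0.329 V.
k_n = μ_nC_ox · (W/L) = 4.128 mA/V².
Assume saturation: I_D = ½ k_n V_ov² = 0.5 × 4.128 × 0.329² = 0.223 mA, giving V_DS = V_DD − I_D R_D = 1.88 − 0.223 × 1.89 = 1.46 V.
V_DS = 1.46 V ≥ V_ov = 0.329 V, confirming saturation.

I_D = 0.223 mA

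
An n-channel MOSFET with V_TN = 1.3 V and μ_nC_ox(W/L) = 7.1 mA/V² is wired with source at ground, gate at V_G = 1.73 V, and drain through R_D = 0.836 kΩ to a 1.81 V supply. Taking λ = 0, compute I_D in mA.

I_D = 0.656 mA

V_GS = V_G = 1.73 V, so V_ov = 1.73 − 1.3 = 0.43 V.
Assume saturation: I_D = ½ k_n V_ov² = 0.5 × 7.1 × 0.43² = 0.656 mA, giving V_DS = V_DD − I_D R_D = 1.81 − 0.656 × 0.836 = 1.26 V.
V_DS = 1.26 V ≥ V_ov = 0.43 V, confirming saturation.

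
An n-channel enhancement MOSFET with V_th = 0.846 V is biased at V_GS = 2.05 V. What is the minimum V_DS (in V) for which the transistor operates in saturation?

V_DS,sat = 1.20 V

The boundary between triode and saturation is V_DS = V_GS − V_th = V_ov.
V_ov = 2.05 − 0.846 = 1.2 V.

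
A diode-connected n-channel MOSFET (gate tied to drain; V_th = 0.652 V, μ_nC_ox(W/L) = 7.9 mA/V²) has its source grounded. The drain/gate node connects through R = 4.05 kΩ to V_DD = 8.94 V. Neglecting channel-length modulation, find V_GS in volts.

With gate tied to drain, V_GS = V_DS ≥ V_GS − V_th, so the device is in saturation.
KCL at the drain: ½ k_n (V_GS − V_th)² = (V_DD − V_GS)/R.
Let x = V_GS − 0.652. Then 16 x² + x − 8.288 = 0, giving x = 0.689 V (positive root), so V_GS = 1.34 V.
I_D = (V_DD − V_GS)/R = (8.94 − 1.34) / 4.05 = 1.88 mA.

V_GS = 1.34 V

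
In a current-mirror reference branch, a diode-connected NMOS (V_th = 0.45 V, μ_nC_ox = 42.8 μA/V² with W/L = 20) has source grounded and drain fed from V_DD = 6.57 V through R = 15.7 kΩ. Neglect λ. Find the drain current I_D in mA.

With gate tied to drain, V_GS = V_DS ≥ V_GS − V_th, so the device is in saturation.
k_n = μ_nC_ox · (W/L) = 0.856 mA/V².
KCL at the drain: ½ k_n (V_GS − V_th)² = (V_DD − V_GS)/R.
Let x = V_GS − 0.45. Then 6.72 x² + x − 6.12 = 0, giving x = 0.883 V (positive root), so V_GS = 1.33 V.
I_D = (V_DD − V_GS)/R = (6.57 − 1.33) / 15.7 = 0.334 mA.

I_D = 0.334 mA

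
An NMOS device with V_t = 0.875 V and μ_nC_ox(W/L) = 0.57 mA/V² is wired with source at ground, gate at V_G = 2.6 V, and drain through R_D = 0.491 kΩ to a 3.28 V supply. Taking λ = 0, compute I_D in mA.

I_D = 0.848 mA

V_GS = V_G = 2.6 V, so V_ov = 2.6 − 0.875 = 1.73 V.
Assume saturation: I_D = ½ k_n V_ov² = 0.5 × 0.57 × 1.73² = 0.848 mA, giving V_DS = V_DD − I_D R_D = 3.28 − 0.848 × 0.491 = 2.86 V.
V_DS = 2.86 V ≥ V_ov = 1.73 V, confirming saturation.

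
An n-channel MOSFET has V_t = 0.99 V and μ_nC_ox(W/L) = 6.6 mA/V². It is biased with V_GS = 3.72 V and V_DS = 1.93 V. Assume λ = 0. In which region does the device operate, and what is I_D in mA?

V_ov = V_GS − V_t = 3.72 − 0.99 = 2.73 V.
Since V_DS = 1.93 V < V_ov = 2.73 V, the device is in the triode region.
I_D = k_n [V_ov · V_DS − ½ V_DS²] = 6.6 × [2.73 × 1.93 − 0.5 × 1.93²] = 22.5 mA.

Triode; I_D = 22.5 mA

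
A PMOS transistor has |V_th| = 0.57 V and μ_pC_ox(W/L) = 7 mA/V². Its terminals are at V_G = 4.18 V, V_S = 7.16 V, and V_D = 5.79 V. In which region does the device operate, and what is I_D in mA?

V_SG = V_S − V_G = 7.16 − 4.18 = 2.98 V; V_SD = V_S − V_D = 7.16 − 5.79 = 1.37 V.
V_ov = V_SG − |V_th| = 2.98 − 0.57 = 2.41 V.
Since V_SD = 1.37 V < V_ov = 2.41 V, the device is in the triode region.
I_D = k_p [V_ov · V_SD − ½ V_SD²] = 7 × [2.41 × 1.37 − 0.5 × 1.37²] = 16.5 mA.

Triode; I_D = 16.5 mA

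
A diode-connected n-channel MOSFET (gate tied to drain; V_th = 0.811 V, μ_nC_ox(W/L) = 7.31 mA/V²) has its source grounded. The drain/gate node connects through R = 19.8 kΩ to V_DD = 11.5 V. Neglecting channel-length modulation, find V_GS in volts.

With gate tied to drain, V_GS = V_DS ≥ V_GS − V_th, so the device is in saturation.
KCL at the drain: ½ k_n (V_GS − V_th)² = (V_DD − V_GS)/R.
Let x = V_GS − 0.811. Then 72.4 x² + x − 10.69 = 0, giving x = 0.377 V (positive root), so V_GS = 1.19 V.
I_D = (V_DD − V_GS)/R = (11.5 − 1.19) / 19.8 = 0.521 mA.

V_GS = 1.19 V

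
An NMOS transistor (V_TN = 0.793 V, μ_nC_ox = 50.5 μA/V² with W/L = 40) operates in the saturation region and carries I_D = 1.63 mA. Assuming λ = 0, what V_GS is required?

k_n = μ_nC_ox · (W/L) = 2.02 mA/V².
In saturation I_D = ½ k_n (V_GS − V_TN)², so V_GS − V_TN = √(2 I_D / k_n) = √(2 × 1.63 / 2.02) = 1.27 V.
V_GS = 0.793 + 1.27 = 2.06 V.

V_GS = 2.06 V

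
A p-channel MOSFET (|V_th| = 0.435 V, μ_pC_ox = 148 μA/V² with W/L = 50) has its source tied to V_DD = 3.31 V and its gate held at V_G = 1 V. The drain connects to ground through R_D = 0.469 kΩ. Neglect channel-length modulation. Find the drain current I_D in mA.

V_SG = V_DD − V_G = 3.31 − 1 = 2.31 V, so V_ov = 2.31 − 0.435 = 1.88 V.
k_p = μ_pC_ox · (W/L) = 7.4 mA/V².
Assume saturation: I_D = ½ k_p V_ov² = 0.5 × 7.4 × 1.88² = 13 mA, giving V_SD = V_DD − I_D R_D = 3.31 − 13 × 0.469 = -2.79 V.
But -2.79 V < V_ov = 1.88 V, so the device is actually in triode.
In triode I_D = k_p[V_ov V_SD − ½ V_SD²] and I_D = (V_DD − V_SD)/R_D. Equating: 1.74 V_SD² − 7.507 V_SD + 3.31 = 0, giving V_SD = 0.498 V (the root below V_ov).
I_D = (3.31 − 0.498) / 0.469 = 6 mA.

I_D = 6.00 mA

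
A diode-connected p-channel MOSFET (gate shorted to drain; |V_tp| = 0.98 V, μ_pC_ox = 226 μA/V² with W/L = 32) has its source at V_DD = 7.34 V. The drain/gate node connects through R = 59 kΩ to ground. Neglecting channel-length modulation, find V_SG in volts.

V_SG = 1.15 V

With gate tied to drain, V_SG = V_SD ≥ V_SG − |V_tp|, so the device is in saturation.
k_p = μ_pC_ox · (W/L) = 7.232 mA/V².
KCL at the drain: ½ k_p (V_SG − |V_tp|)² = (V_DD − V_SG)/R.
Let x = V_SG − 0.98. Then 213 x² + x − 6.36 = 0, giving x = 0.17 V (positive root), so V_SG = 1.15 V.
I_D = (V_DD − V_SG)/R = (7.34 − 1.15) / 59 = 0.105 mA.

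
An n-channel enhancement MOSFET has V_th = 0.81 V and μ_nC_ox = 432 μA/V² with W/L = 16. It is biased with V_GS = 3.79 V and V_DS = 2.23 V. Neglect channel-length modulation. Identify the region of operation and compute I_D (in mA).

Triode; I_D = 28.7 mA

k_n = μ_nC_ox · (W/L) = 6.912 mA/V².
V_ov = V_GS − V_th = 3.79 − 0.81 = 2.98 V.
Since V_DS = 2.23 V < V_ov = 2.98 V, the device is in the triode region.
I_D = k_n [V_ov · V_DS − ½ V_DS²] = 6.912 × [2.98 × 2.23 − 0.5 × 2.23²] = 28.7 mA.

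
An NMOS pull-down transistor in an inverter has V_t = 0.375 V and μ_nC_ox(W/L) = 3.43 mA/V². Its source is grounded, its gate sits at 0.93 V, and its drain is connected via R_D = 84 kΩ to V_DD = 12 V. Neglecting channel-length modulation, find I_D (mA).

I_D = 0.142 mA

V_GS = V_G = 0.93 V, so V_ov = 0.93 − 0.375 = 0.555 V.
Assume saturation: I_D = ½ k_n V_ov² = 0.5 × 3.43 × 0.555² = 0.528 mA, giving V_DS = V_DD − I_D R_D = 12 − 0.528 × 84 = -32.4 V.
But -32.4 V < V_ov = 0.555 V, so the device is actually in triode.
In triode I_D = k_n[V_ov V_DS − ½ V_DS²] and I_D = (V_DD − V_DS)/R_D. Equating: 144 V_DS² − 160.9 V_DS + 12 = 0, giving V_DS = 0.0804 V (the root below V_ov).
I_D = (12 − 0.0804) / 84 = 0.142 mA.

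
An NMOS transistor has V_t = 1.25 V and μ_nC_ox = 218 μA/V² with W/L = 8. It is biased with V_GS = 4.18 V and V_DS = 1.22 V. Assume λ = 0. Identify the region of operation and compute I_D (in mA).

k_n = μ_nC_ox · (W/L) = 1.744 mA/V².
V_ov = V_GS − V_t = 4.18 − 1.25 = 2.93 V.
Since V_DS = 1.22 V < V_ov = 2.93 V, the device is in the triode region.
I_D = k_n [V_ov · V_DS − ½ V_DS²] = 1.744 × [2.93 × 1.22 − 0.5 × 1.22²] = 4.94 mA.

Triode; I_D = 4.94 mA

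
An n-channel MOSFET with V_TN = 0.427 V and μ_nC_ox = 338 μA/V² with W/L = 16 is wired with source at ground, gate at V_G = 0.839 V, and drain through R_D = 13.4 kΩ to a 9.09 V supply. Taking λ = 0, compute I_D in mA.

I_D = 0.459 mA

V_GS = V_G = 0.839 V, so V_ov = 0.839 − 0.427 = 0.412 V.
k_n = μ_nC_ox · (W/L) = 5.408 mA/V².
Assume saturation: I_D = ½ k_n V_ov² = 0.5 × 5.408 × 0.412² = 0.459 mA, giving V_DS = V_DD − I_D R_D = 9.09 − 0.459 × 13.4 = 2.94 V.
V_DS = 2.94 V ≥ V_ov = 0.412 V, confirming saturation.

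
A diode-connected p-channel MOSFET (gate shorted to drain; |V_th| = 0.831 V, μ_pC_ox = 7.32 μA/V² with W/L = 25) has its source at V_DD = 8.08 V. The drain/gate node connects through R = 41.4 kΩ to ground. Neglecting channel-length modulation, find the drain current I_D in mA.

With gate tied to drain, V_SG = V_SD ≥ V_SG − |V_th|, so the device is in saturation.
k_p = μ_pC_ox · (W/L) = 0.183 mA/V².
KCL at the drain: ½ k_p (V_SG − |V_th|)² = (V_DD − V_SG)/R.
Let x = V_SG − 0.831. Then 3.79 x² + x − 7.249 = 0, giving x = 1.26 V (positive root), so V_SG = 2.09 V.
I_D = (V_DD − V_SG)/R = (8.08 − 2.09) / 41.4 = 0.145 mA.

I_D = 0.145 mA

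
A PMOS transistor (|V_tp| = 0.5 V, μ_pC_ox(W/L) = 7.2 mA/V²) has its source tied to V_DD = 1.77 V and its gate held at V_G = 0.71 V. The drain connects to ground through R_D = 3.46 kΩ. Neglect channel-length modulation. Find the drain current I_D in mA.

V_SG = V_DD − V_G = 1.77 − 0.71 = 1.06 V, so V_ov = 1.06 − 0.5 = 0.56 V.
Assume saturation: I_D = ½ k_p V_ov² = 0.5 × 7.2 × 0.56² = 1.13 mA, giving V_SD = V_DD − I_D R_D = 1.77 − 1.13 × 3.46 = -2.14 V.
But -2.14 V < V_ov = 0.56 V, so the device is actually in triode.
In triode I_D = k_p[V_ov V_SD − ½ V_SD²] and I_D = (V_DD − V_SD)/R_D. Equating: 12.5 V_SD² − 14.95 V_SD + 1.77 = 0, giving V_SD = 0.133 V (the root below V_ov).
I_D = (1.77 − 0.133) / 3.46 = 0.473 mA.

I_D = 0.473 mA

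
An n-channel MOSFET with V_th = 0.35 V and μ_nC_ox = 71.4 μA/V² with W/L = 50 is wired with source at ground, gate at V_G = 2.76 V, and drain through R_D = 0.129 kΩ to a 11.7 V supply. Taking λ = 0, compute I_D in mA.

V_GS = V_G = 2.76 V, so V_ov = 2.76 − 0.35 = 2.41 V.
k_n = μ_nC_ox · (W/L) = 3.57 mA/V².
Assume saturation: I_D = ½ k_n V_ov² = 0.5 × 3.57 × 2.41² = 10.4 mA, giving V_DS = V_DD − I_D R_D = 11.7 − 10.4 × 0.129 = 10.4 V.
V_DS = 10.4 V ≥ V_ov = 2.41 V, confirming saturation.

I_D = 10.4 mA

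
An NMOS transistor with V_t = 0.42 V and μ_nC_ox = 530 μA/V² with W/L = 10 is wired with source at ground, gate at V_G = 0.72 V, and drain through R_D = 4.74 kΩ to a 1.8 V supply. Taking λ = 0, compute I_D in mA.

I_D = 0.238 mA

V_GS = V_G = 0.72 V, so V_ov = 0.72 − 0.42 = 0.3 V.
k_n = μ_nC_ox · (W/L) = 5.3 mA/V².
Assume saturation: I_D = ½ k_n V_ov² = 0.5 × 5.3 × 0.3² = 0.238 mA, giving V_DS = V_DD − I_D R_D = 1.8 − 0.238 × 4.74 = 0.67 V.
V_DS = 0.67 V ≥ V_ov = 0.3 V, confirming saturation.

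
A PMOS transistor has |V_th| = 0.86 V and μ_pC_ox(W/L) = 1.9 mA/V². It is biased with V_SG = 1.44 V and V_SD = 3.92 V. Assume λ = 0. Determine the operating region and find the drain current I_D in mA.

V_ov = V_SG − |V_th| = 1.44 − 0.86 = 0.58 V.
Since V_SD = 3.92 V ≥ V_ov = 0.58 V, the device is in saturation.
I_D = ½ k_p V_ov² = 0.5 × 1.9 × 0.58² = 0.32 mA.

Saturation; I_D = 0.320 mA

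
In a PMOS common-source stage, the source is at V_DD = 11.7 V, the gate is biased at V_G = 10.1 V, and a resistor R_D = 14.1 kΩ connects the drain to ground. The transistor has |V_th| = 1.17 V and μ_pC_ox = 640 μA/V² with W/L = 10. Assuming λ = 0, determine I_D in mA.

I_D = 0.592 mA

V_SG = V_DD − V_G = 11.7 − 10.1 = 1.6 V, so V_ov = 1.6 − 1.17 = 0.43 V.
k_p = μ_pC_ox · (W/L) = 6.4 mA/V².
Assume saturation: I_D = ½ k_p V_ov² = 0.5 × 6.4 × 0.43² = 0.592 mA, giving V_SD = V_DD − I_D R_D = 11.7 − 0.592 × 14.1 = 3.36 V.
V_SD = 3.36 V ≥ V_ov = 0.43 V, confirming saturation.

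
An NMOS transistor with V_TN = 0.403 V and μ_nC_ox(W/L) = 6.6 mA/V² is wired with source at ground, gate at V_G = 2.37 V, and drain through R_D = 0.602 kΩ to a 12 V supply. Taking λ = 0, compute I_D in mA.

V_GS = V_G = 2.37 V, so V_ov = 2.37 − 0.403 = 1.97 V.
Assume saturation: I_D = ½ k_n V_ov² = 0.5 × 6.6 × 1.97² = 12.8 mA, giving V_DS = V_DD − I_D R_D = 12 − 12.8 × 0.602 = 4.31 V.
V_DS = 4.31 V ≥ V_ov = 1.97 V, confirming saturation.

I_D = 12.8 mA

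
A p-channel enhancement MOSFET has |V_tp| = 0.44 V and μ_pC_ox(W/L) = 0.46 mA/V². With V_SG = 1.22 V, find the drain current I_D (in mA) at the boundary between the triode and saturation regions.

At the boundary V_SD = V_ov = V_SG − |V_tp| = 1.22 − 0.44 = 0.78 V.
I_D = ½ k_p V_ov² = 0.5 × 0.46 × 0.78² = 0.14 mA.

I_D = 0.140 mA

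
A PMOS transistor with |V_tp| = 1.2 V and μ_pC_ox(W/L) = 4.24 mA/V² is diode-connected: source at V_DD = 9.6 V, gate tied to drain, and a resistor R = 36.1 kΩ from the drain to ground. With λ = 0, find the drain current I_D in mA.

I_D = 0.224 mA

With gate tied to drain, V_SG = V_SD ≥ V_SG − |V_tp|, so the device is in saturation.
KCL at the drain: ½ k_p (V_SG − |V_tp|)² = (V_DD − V_SG)/R.
Let x = V_SG − 1.2. Then 76.5 x² + x − 8.4 = 0, giving x = 0.325 V (positive root), so V_SG = 1.52 V.
I_D = (V_DD − V_SG)/R = (9.6 − 1.52) / 36.1 = 0.224 mA.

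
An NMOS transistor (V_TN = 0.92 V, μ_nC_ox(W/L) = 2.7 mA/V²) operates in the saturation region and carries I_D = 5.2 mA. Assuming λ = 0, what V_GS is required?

In saturation I_D = ½ k_n (V_GS − V_TN)², so V_GS − V_TN = √(2 I_D / k_n) = √(2 × 5.2 / 2.7) = 1.96 V.
V_GS = 0.92 + 1.96 = 2.88 V.

V_GS = 2.88 V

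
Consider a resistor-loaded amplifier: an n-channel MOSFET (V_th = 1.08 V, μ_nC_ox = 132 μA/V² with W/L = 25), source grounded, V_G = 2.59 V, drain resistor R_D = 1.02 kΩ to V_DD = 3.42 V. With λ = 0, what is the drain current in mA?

I_D = 2.67 mA

V_GS = V_G = 2.59 V, so V_ov = 2.59 − 1.08 = 1.51 V.
k_n = μ_nC_ox · (W/L) = 3.3 mA/V².
Assume saturation: I_D = ½ k_n V_ov² = 0.5 × 3.3 × 1.51² = 3.76 mA, giving V_DS = V_DD − I_D R_D = 3.42 − 3.76 × 1.02 = -0.417 V.
But -0.417 V < V_ov = 1.51 V, so the device is actually in triode.
In triode I_D = k_n[V_ov V_DS − ½ V_DS²] and I_D = (V_DD − V_DS)/R_D. Equating: 1.68 V_DS² − 6.083 V_DS + 3.42 = 0, giving V_DS = 0.696 V (the root below V_ov).
I_D = (3.42 − 0.696) / 1.02 = 2.67 mA.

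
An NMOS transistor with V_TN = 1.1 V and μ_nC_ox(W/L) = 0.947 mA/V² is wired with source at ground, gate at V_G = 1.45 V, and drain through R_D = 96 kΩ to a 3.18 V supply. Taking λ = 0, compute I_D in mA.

V_GS = V_G = 1.45 V, so V_ov = 1.45 − 1.1 = 0.35 V.
Assume saturation: I_D = ½ k_n V_ov² = 0.5 × 0.947 × 0.35² = 0.058 mA, giving V_DS = V_DD − I_D R_D = 3.18 − 0.058 × 96 = -2.39 V.
But -2.39 V < V_ov = 0.35 V, so the device is actually in triode.
In triode I_D = k_n[V_ov V_DS − ½ V_DS²] and I_D = (V_DD − V_DS)/R_D. Equating: 45.5 V_DS² − 32.82 V_DS + 3.18 = 0, giving V_DS = 0.115 V (the root below V_ov).
I_D = (3.18 − 0.115) / 96 = 0.0319 mA.

I_D = 0.0319 mA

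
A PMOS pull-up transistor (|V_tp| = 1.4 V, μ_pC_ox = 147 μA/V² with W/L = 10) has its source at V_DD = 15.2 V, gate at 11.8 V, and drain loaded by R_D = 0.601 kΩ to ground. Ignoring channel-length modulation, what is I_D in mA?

I_D = 2.94 mA

V_SG = V_DD − V_G = 15.2 − 11.8 = 3.4 V, so V_ov = 3.4 − 1.4 = 2 V.
k_p = μ_pC_ox · (W/L) = 1.47 mA/V².
Assume saturation: I_D = ½ k_p V_ov² = 0.5 × 1.47 × 2² = 2.94 mA, giving V_SD = V_DD − I_D R_D = 15.2 − 2.94 × 0.601 = 13.4 V.
V_SD = 13.4 V ≥ V_ov = 2 V, confirming saturation.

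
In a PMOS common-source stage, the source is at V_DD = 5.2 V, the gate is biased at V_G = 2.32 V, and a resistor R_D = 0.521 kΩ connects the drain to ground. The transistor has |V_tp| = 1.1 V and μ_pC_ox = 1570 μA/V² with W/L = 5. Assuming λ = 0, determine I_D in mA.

V_SG = V_DD − V_G = 5.2 − 2.32 = 2.88 V, so V_ov = 2.88 − 1.1 = 1.78 V.
k_p = μ_pC_ox · (W/L) = 7.85 mA/V².
Assume saturation: I_D = ½ k_p V_ov² = 0.5 × 7.85 × 1.78² = 12.4 mA, giving V_SD = V_DD − I_D R_D = 5.2 − 12.4 × 0.521 = -1.28 V.
But -1.28 V < V_ov = 1.78 V, so the device is actually in triode.
In triode I_D = k_p[V_ov V_SD − ½ V_SD²] and I_D = (V_DD − V_SD)/R_D. Equating: 2.04 V_SD² − 8.28 V_SD + 5.2 = 0, giving V_SD = 0.777 V (the root below V_ov).
I_D = (5.2 − 0.777) / 0.521 = 8.49 mA.

I_D = 8.49 mA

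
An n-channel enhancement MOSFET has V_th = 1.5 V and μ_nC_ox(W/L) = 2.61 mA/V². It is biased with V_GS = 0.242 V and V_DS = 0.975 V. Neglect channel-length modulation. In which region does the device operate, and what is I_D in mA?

V_GS = 0.242 V < V_th = 1.5 V, so the transistor is in cutoff.

Cutoff; I_D = 0 mA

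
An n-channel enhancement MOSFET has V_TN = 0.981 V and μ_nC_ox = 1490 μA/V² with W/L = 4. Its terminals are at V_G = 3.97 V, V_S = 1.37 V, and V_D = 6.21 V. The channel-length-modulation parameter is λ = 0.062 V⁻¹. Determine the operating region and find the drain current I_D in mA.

V_GS = V_G − V_S = 3.97 − 1.37 = 2.6 V; V_DS = V_D − V_S = 6.21 − 1.37 = 4.84 V.
k_n = μ_nC_ox · (W/L) = 5.96 mA/V².
V_ov = V_GS − V_TN = 2.6 − 0.981 = 1.62 V.
Since V_DS = 4.84 V ≥ V_ov = 1.62 V, the device is in saturation.
I_D = ½ k_n V_ov² (1 + λ V_DS) = 0.5 × 5.96 × 1.62² × (1 + 0.062 × 4.84) = 10.2 mA.

Saturation; I_D = 10.2 mA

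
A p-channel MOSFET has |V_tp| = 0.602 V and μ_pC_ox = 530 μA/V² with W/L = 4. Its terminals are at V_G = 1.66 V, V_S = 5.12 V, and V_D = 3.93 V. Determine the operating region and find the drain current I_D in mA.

Triode; I_D = 5.71 mA

V_SG = V_S − V_G = 5.12 − 1.66 = 3.46 V; V_SD = V_S − V_D = 5.12 − 3.93 = 1.19 V.
k_p = μ_pC_ox · (W/L) = 2.12 mA/V².
V_ov = V_SG − |V_tp| = 3.46 − 0.602 = 2.86 V.
Since V_SD = 1.19 V < V_ov = 2.86 V, the device is in the triode region.
I_D = k_p [V_ov · V_SD − ½ V_SD²] = 2.12 × [2.86 × 1.19 − 0.5 × 1.19²] = 5.71 mA.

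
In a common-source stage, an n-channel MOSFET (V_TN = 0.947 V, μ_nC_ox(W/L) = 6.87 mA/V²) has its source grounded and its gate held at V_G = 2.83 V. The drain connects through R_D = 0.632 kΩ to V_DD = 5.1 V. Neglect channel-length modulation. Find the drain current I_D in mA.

I_D = 7.03 mA

V_GS = V_G = 2.83 V, so V_ov = 2.83 − 0.947 = 1.88 V.
Assume saturation: I_D = ½ k_n V_ov² = 0.5 × 6.87 × 1.88² = 12.2 mA, giving V_DS = V_DD − I_D R_D = 5.1 − 12.2 × 0.632 = -2.6 V.
But -2.6 V < V_ov = 1.88 V, so the device is actually in triode.
In triode I_D = k_n[V_ov V_DS − ½ V_DS²] and I_D = (V_DD − V_DS)/R_D. Equating: 2.17 V_DS² − 9.176 V_DS + 5.1 = 0, giving V_DS = 0.658 V (the root below V_ov).
I_D = (5.1 − 0.658) / 0.632 = 7.03 mA.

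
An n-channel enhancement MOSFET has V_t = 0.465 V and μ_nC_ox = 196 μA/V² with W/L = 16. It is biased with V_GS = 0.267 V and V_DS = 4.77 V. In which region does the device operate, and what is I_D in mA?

Cutoff; I_D = 0 mA

V_GS = 0.267 V < V_t = 0.465 V, so the transistor is in cutoff.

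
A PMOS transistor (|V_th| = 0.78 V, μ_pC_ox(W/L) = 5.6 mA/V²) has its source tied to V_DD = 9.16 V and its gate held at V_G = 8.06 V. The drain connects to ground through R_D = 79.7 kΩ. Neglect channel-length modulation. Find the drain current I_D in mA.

V_SG = V_DD − V_G = 9.16 − 8.06 = 1.1 V, so V_ov = 1.1 − 0.78 = 0.32 V.
Assume saturation: I_D = ½ k_p V_ov² = 0.5 × 5.6 × 0.32² = 0.287 mA, giving V_SD = V_DD − I_D R_D = 9.16 − 0.287 × 79.7 = -13.7 V.
But -13.7 V < V_ov = 0.32 V, so the device is actually in triode.
In triode I_D = k_p[V_ov V_SD − ½ V_SD²] and I_D = (V_DD − V_SD)/R_D. Equating: 223 V_SD² − 143.8 V_SD + 9.16 = 0, giving V_SD = 0.0717 V (the root below V_ov).
I_D = (9.16 − 0.0717) / 79.7 = 0.114 mA.

I_D = 0.114 mA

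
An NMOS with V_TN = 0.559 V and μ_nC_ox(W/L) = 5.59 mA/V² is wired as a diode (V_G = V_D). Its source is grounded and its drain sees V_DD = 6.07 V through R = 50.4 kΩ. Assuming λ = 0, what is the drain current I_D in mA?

I_D = 0.105 mA

With gate tied to drain, V_GS = V_DS ≥ V_GS − V_TN, so the device is in saturation.
KCL at the drain: ½ k_n (V_GS − V_TN)² = (V_DD − V_GS)/R.
Let x = V_GS − 0.559. Then 141 x² + x − 5.511 = 0, giving x = 0.194 V (positive root), so V_GS = 0.753 V.
I_D = (V_DD − V_GS)/R = (6.07 − 0.753) / 50.4 = 0.105 mA.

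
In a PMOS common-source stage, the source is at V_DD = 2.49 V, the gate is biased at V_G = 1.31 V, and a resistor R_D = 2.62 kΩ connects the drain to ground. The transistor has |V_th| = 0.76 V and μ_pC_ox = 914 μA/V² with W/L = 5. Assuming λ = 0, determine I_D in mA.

I_D = 0.403 mA

V_SG = V_DD − V_G = 2.49 − 1.31 = 1.18 V, so V_ov = 1.18 − 0.76 = 0.42 V.
k_p = μ_pC_ox · (W/L) = 4.57 mA/V².
Assume saturation: I_D = ½ k_p V_ov² = 0.5 × 4.57 × 0.42² = 0.403 mA, giving V_SD = V_DD − I_D R_D = 2.49 − 0.403 × 2.62 = 1.43 V.
V_SD = 1.43 V ≥ V_ov = 0.42 V, confirming saturation.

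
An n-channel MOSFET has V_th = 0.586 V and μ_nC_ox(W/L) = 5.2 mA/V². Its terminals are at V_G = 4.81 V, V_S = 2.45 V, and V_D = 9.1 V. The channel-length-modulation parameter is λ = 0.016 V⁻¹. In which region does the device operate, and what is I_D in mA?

Saturation; I_D = 9.05 mA

V_GS = V_G − V_S = 4.81 − 2.45 = 2.36 V; V_DS = V_D − V_S = 9.1 − 2.45 = 6.65 V.
V_ov = V_GS − V_th = 2.36 − 0.586 = 1.77 V.
Since V_DS = 6.65 V ≥ V_ov = 1.77 V, the device is in saturation.
I_D = ½ k_n V_ov² (1 + λ V_DS) = 0.5 × 5.2 × 1.77² × (1 + 0.016 × 6.65) = 9.05 mA.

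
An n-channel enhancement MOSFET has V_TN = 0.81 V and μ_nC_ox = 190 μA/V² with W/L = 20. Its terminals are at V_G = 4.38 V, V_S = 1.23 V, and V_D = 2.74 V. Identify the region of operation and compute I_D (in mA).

Triode; I_D = 9.09 mA

V_GS = V_G − V_S = 4.38 − 1.23 = 3.15 V; V_DS = V_D − V_S = 2.74 − 1.23 = 1.51 V.
k_n = μ_nC_ox · (W/L) = 3.8 mA/V².
V_ov = V_GS − V_TN = 3.15 − 0.81 = 2.34 V.
Since V_DS = 1.51 V < V_ov = 2.34 V, the device is in the triode region.
I_D = k_n [V_ov · V_DS − ½ V_DS²] = 3.8 × [2.34 × 1.51 − 0.5 × 1.51²] = 9.09 mA.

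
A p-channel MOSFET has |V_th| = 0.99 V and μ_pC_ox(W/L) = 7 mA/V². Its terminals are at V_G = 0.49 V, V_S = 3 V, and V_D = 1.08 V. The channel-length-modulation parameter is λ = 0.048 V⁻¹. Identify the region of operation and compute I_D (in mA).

V_SG = V_S − V_G = 3 − 0.49 = 2.51 V; V_SD = V_S − V_D = 3 − 1.08 = 1.92 V.
V_ov = V_SG − |V_th| = 2.51 − 0.99 = 1.52 V.
Since V_SD = 1.92 V ≥ V_ov = 1.52 V, the device is in saturation.
I_D = ½ k_p V_ov² (1 + λ V_SD) = 0.5 × 7 × 1.52² × (1 + 0.048 × 1.92) = 8.83 mA.

Saturation; I_D = 8.83 mA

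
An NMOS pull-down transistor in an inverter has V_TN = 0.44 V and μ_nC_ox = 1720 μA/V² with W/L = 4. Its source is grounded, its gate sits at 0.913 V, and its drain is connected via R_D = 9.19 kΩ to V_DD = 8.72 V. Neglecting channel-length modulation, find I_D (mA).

V_GS = V_G = 0.913 V, so V_ov = 0.913 − 0.44 = 0.473 V.
k_n = μ_nC_ox · (W/L) = 6.88 mA/V².
Assume saturation: I_D = ½ k_n V_ov² = 0.5 × 6.88 × 0.473² = 0.77 mA, giving V_DS = V_DD − I_D R_D = 8.72 − 0.77 × 9.19 = 1.65 V.
V_DS = 1.65 V ≥ V_ov = 0.473 V, confirming saturation.

I_D = 0.770 mA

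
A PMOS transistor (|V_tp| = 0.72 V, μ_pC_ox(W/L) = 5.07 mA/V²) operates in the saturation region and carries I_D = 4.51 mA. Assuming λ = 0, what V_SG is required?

In saturation I_D = ½ k_p (V_SG − |V_tp|)², so V_SG − |V_tp| = √(2 I_D / k_p) = √(2 × 4.51 / 5.07) = 1.33 V.
V_SG = 0.72 + 1.33 = 2.05 V.

V_SG = 2.05 V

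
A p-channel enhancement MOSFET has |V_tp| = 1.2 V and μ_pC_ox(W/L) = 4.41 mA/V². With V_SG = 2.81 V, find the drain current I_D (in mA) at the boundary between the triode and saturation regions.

I_D = 5.72 mA

At the boundary V_SD = V_ov = V_SG − |V_tp| = 2.81 − 1.2 = 1.61 V.
I_D = ½ k_p V_ov² = 0.5 × 4.41 × 1.61² = 5.72 mA.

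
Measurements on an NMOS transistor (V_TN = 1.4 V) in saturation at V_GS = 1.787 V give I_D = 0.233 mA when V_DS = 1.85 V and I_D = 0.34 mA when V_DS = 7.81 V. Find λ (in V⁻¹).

λ = 0.0899 V⁻¹

With V_GS fixed, I_D ∝ (1 + λ V_DS) in saturation, so I_D2/I_D1 = (1 + λ V_DS2)/(1 + λ V_DS1).
0.34/0.233 = 1.459 = (1 + 7.81 λ)/(1 + 1.85 λ).
Solving: λ (I_D1 V_DS2 − I_D2 V_DS1) = I_D2 − I_D1, so λ = (0.34 − 0.233) / (0.233 × 7.81 − 0.34 × 1.85) = 0.107 / 1.19 = 0.0899 V⁻¹.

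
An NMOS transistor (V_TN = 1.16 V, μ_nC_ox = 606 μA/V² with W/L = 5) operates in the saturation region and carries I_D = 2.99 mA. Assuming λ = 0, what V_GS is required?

k_n = μ_nC_ox · (W/L) = 3.03 mA/V².
In saturation I_D = ½ k_n (V_GS − V_TN)², so V_GS − V_TN = √(2 I_D / k_n) = √(2 × 2.99 / 3.03) = 1.4 V.
V_GS = 1.16 + 1.4 = 2.56 V.

V_GS = 2.56 V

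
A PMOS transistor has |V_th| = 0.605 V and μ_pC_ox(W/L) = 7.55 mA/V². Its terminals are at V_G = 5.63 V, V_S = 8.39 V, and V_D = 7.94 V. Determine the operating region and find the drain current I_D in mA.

Triode; I_D = 6.56 mA

V_SG = V_S − V_G = 8.39 − 5.63 = 2.76 V; V_SD = V_S − V_D = 8.39 − 7.94 = 0.45 V.
V_ov = V_SG − |V_th| = 2.76 − 0.605 = 2.16 V.
Since V_SD = 0.45 V < V_ov = 2.16 V, the device is in the triode region.
I_D = k_p [V_ov · V_SD − ½ V_SD²] = 7.55 × [2.16 × 0.45 − 0.5 × 0.45²] = 6.56 mA.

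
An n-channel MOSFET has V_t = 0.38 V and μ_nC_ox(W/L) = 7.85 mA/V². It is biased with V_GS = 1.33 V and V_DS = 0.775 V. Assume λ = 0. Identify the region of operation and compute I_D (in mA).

Triode; I_D = 3.42 mA

V_ov = V_GS − V_t = 1.33 − 0.38 = 0.95 V.
Since V_DS = 0.775 V < V_ov = 0.95 V, the device is in the triode region.
I_D = k_n [V_ov · V_DS − ½ V_DS²] = 7.85 × [0.95 × 0.775 − 0.5 × 0.775²] = 3.42 mA.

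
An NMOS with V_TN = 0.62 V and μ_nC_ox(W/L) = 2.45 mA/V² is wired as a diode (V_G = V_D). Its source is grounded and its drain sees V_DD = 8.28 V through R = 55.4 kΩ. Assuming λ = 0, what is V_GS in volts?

With gate tied to drain, V_GS = V_DS ≥ V_GS − V_TN, so the device is in saturation.
KCL at the drain: ½ k_n (V_GS − V_TN)² = (V_DD − V_GS)/R.
Let x = V_GS − 0.62. Then 67.9 x² + x − 7.66 = 0, giving x = 0.329 V (positive root), so V_GS = 0.949 V.
I_D = (V_DD − V_GS)/R = (8.28 − 0.949) / 55.4 = 0.132 mA.

V_GS = 0.949 V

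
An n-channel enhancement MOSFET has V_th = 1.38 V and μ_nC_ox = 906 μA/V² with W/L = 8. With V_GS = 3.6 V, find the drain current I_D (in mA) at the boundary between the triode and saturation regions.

At the boundary V_DS = V_ov = V_GS − V_th = 3.6 − 1.38 = 2.22 V.
k_n = μ_nC_ox · (W/L) = 7.248 mA/V².
I_D = ½ k_n V_ov² = 0.5 × 7.248 × 2.22² = 17.9 mA.

I_D = 17.9 mA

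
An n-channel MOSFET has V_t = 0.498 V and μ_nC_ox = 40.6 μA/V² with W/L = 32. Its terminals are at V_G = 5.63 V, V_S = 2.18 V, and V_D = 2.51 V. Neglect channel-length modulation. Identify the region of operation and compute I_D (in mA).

Triode; I_D = 1.19 mA

V_GS = V_G − V_S = 5.63 − 2.18 = 3.45 V; V_DS = V_D − V_S = 2.51 − 2.18 = 0.33 V.
k_n = μ_nC_ox · (W/L) = 1.299 mA/V².
V_ov = V_GS − V_t = 3.45 − 0.498 = 2.95 V.
Since V_DS = 0.33 V < V_ov = 2.95 V, the device is in the triode region.
I_D = k_n [V_ov · V_DS − ½ V_DS²] = 1.299 × [2.95 × 0.33 − 0.5 × 0.33²] = 1.19 mA.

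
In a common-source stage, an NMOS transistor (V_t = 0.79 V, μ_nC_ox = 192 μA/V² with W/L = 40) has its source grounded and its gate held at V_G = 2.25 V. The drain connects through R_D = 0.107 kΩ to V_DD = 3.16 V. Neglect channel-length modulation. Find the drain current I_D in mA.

I_D = 8.19 mA

V_GS = V_G = 2.25 V, so V_ov = 2.25 − 0.79 = 1.46 V.
k_n = μ_nC_ox · (W/L) = 7.68 mA/V².
Assume saturation: I_D = ½ k_n V_ov² = 0.5 × 7.68 × 1.46² = 8.19 mA, giving V_DS = V_DD − I_D R_D = 3.16 − 8.19 × 0.107 = 2.28 V.
V_DS = 2.28 V ≥ V_ov = 1.46 V, confirming saturation.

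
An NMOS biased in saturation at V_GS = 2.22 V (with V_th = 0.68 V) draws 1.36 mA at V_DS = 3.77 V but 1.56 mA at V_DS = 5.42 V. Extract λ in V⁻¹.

λ = 0.134 V⁻¹

With V_GS fixed, I_D ∝ (1 + λ V_DS) in saturation, so I_D2/I_D1 = (1 + λ V_DS2)/(1 + λ V_DS1).
1.56/1.36 = 1.147 = (1 + 5.42 λ)/(1 + 3.77 λ).
Solving: λ (I_D1 V_DS2 − I_D2 V_DS1) = I_D2 − I_D1, so λ = (1.56 − 1.36) / (1.36 × 5.42 − 1.56 × 3.77) = 0.2 / 1.49 = 0.134 V⁻¹.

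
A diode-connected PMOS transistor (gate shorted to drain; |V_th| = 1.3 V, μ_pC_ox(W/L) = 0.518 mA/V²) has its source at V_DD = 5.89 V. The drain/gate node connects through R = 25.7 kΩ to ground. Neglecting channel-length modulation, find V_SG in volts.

V_SG = 2.06 V

With gate tied to drain, V_SG = V_SD ≥ V_SG − |V_th|, so the device is in saturation.
KCL at the drain: ½ k_p (V_SG − |V_th|)² = (V_DD − V_SG)/R.
Let x = V_SG − 1.3. Then 6.66 x² + x − 4.59 = 0, giving x = 0.759 V (positive root), so V_SG = 2.06 V.
I_D = (V_DD − V_SG)/R = (5.89 − 2.06) / 25.7 = 0.149 mA.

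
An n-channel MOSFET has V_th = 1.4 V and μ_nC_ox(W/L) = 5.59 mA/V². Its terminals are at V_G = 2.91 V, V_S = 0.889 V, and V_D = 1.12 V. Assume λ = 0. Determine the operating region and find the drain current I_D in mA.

V_GS = V_G − V_S = 2.91 − 0.889 = 2.02 V; V_DS = V_D − V_S = 1.12 − 0.889 = 0.231 V.
V_ov = V_GS − V_th = 2.02 − 1.4 = 0.621 V.
Since V_DS = 0.231 V < V_ov = 0.621 V, the device is in the triode region.
I_D = k_n [V_ov · V_DS − ½ V_DS²] = 5.59 × [0.621 × 0.231 − 0.5 × 0.231²] = 0.653 mA.

Triode; I_D = 0.653 mA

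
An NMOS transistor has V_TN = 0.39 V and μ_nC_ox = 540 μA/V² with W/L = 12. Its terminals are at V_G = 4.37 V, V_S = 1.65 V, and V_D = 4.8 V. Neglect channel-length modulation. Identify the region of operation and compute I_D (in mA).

V_GS = V_G − V_S = 4.37 − 1.65 = 2.72 V; V_DS = V_D − V_S = 4.8 − 1.65 = 3.15 V.
k_n = μ_nC_ox · (W/L) = 6.48 mA/V².
V_ov = V_GS − V_TN = 2.72 − 0.39 = 2.33 V.
Since V_DS = 3.15 V ≥ V_ov = 2.33 V, the device is in saturation.
I_D = ½ k_n V_ov² = 0.5 × 6.48 × 2.33² = 17.6 mA.

Saturation; I_D = 17.6 mA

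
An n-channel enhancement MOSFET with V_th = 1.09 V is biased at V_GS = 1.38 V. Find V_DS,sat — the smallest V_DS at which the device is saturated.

The boundary between triode and saturation is V_DS = V_GS − V_th = V_ov.
V_ov = 1.38 − 1.09 = 0.29 V.

V_DS,sat = 0.290 V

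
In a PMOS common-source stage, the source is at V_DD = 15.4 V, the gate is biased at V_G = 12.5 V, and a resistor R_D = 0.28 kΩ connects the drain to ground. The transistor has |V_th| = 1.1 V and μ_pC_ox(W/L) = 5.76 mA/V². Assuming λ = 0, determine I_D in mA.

I_D = 9.33 mA

V_SG = V_DD − V_G = 15.4 − 12.5 = 2.9 V, so V_ov = 2.9 − 1.1 = 1.8 V.
Assume saturation: I_D = ½ k_p V_ov² = 0.5 × 5.76 × 1.8² = 9.33 mA, giving V_SD = V_DD − I_D R_D = 15.4 − 9.33 × 0.28 = 12.8 V.
V_SD = 12.8 V ≥ V_ov = 1.8 V, confirming saturation.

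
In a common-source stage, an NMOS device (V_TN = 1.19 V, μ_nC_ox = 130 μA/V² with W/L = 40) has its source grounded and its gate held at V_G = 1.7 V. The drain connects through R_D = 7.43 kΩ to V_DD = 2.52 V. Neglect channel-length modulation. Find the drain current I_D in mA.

I_D = 0.320 mA

V_GS = V_G = 1.7 V, so V_ov = 1.7 − 1.19 = 0.51 V.
k_n = μ_nC_ox · (W/L) = 5.2 mA/V².
Assume saturation: I_D = ½ k_n V_ov² = 0.5 × 5.2 × 0.51² = 0.676 mA, giving V_DS = V_DD − I_D R_D = 2.52 − 0.676 × 7.43 = -2.5 V.
But -2.5 V < V_ov = 0.51 V, so the device is actually in triode.
In triode I_D = k_n[V_ov V_DS − ½ V_DS²] and I_D = (V_DD − V_DS)/R_D. Equating: 19.3 V_DS² − 20.7 V_DS + 2.52 = 0, giving V_DS = 0.14 V (the root below V_ov).
I_D = (2.52 − 0.14) / 7.43 = 0.32 mA.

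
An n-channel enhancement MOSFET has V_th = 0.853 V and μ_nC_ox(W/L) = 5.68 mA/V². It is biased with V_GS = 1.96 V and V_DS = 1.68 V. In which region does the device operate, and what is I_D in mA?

V_ov = V_GS − V_th = 1.96 − 0.853 = 1.11 V.
Since V_DS = 1.68 V ≥ V_ov = 1.11 V, the device is in saturation.
I_D = ½ k_n V_ov² = 0.5 × 5.68 × 1.11² = 3.48 mA.

Saturation; I_D = 3.48 mA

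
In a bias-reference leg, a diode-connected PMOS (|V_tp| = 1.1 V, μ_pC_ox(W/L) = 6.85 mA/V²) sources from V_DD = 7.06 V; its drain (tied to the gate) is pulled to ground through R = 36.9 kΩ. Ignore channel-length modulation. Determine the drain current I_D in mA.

I_D = 0.156 mA

With gate tied to drain, V_SG = V_SD ≥ V_SG − |V_tp|, so the device is in saturation.
KCL at the drain: ½ k_p (V_SG − |V_tp|)² = (V_DD − V_SG)/R.
Let x = V_SG − 1.1. Then 126 x² + x − 5.96 = 0, giving x = 0.213 V (positive root), so V_SG = 1.31 V.
I_D = (V_DD − V_SG)/R = (7.06 − 1.31) / 36.9 = 0.156 mA.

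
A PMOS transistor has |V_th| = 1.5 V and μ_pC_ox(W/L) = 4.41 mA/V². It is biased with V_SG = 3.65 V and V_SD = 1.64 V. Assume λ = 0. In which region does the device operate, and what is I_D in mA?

V_ov = V_SG − |V_th| = 3.65 − 1.5 = 2.15 V.
Since V_SD = 1.64 V < V_ov = 2.15 V, the device is in the triode region.
I_D = k_p [V_ov · V_SD − ½ V_SD²] = 4.41 × [2.15 × 1.64 − 0.5 × 1.64²] = 9.62 mA.

Triode; I_D = 9.62 mA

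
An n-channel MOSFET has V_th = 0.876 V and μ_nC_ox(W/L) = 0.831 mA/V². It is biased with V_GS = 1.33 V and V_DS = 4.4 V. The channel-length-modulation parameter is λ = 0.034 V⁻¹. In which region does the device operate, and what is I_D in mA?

V_ov = V_GS − V_th = 1.33 − 0.876 = 0.454 V.
Since V_DS = 4.4 V ≥ V_ov = 0.454 V, the device is in saturation.
I_D = ½ k_n V_ov² (1 + λ V_DS) = 0.5 × 0.831 × 0.454² × (1 + 0.034 × 4.4) = 0.0985 mA.

Saturation; I_D = 0.0985 mA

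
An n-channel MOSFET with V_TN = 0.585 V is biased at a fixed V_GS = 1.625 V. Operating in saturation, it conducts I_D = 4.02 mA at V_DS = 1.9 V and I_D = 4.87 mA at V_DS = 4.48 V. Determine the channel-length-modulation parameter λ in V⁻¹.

With V_GS fixed, I_D ∝ (1 + λ V_DS) in saturation, so I_D2/I_D1 = (1 + λ V_DS2)/(1 + λ V_DS1).
4.87/4.02 = 1.211 = (1 + 4.48 λ)/(1 + 1.9 λ).
Solving: λ (I_D1 V_DS2 − I_D2 V_DS1) = I_D2 − I_D1, so λ = (4.87 − 4.02) / (4.02 × 4.48 − 4.87 × 1.9) = 0.85 / 8.76 = 0.0971 V⁻¹.

λ = 0.0971 V⁻¹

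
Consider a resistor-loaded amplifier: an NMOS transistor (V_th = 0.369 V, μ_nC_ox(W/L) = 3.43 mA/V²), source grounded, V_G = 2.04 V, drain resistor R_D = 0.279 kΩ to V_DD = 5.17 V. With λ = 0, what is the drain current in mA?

I_D = 4.79 mA

V_GS = V_G = 2.04 V, so V_ov = 2.04 − 0.369 = 1.67 V.
Assume saturation: I_D = ½ k_n V_ov² = 0.5 × 3.43 × 1.67² = 4.79 mA, giving V_DS = V_DD − I_D R_D = 5.17 − 4.79 × 0.279 = 3.83 V.
V_DS = 3.83 V ≥ V_ov = 1.67 V, confirming saturation.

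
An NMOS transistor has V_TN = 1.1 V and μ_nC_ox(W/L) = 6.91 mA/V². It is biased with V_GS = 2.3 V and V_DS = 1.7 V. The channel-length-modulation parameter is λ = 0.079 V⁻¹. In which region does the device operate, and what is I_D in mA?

Saturation; I_D = 5.64 mA

V_ov = V_GS − V_TN = 2.3 − 1.1 = 1.2 V.
Since V_DS = 1.7 V ≥ V_ov = 1.2 V, the device is in saturation.
I_D = ½ k_n V_ov² (1 + λ V_DS) = 0.5 × 6.91 × 1.2² × (1 + 0.079 × 1.7) = 5.64 mA.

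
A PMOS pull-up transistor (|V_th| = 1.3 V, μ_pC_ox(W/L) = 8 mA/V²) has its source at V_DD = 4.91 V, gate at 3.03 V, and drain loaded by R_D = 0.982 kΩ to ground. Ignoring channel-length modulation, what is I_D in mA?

I_D = 1.35 mA

V_SG = V_DD − V_G = 4.91 − 3.03 = 1.88 V, so V_ov = 1.88 − 1.3 = 0.58 V.
Assume saturation: I_D = ½ k_p V_ov² = 0.5 × 8 × 0.58² = 1.35 mA, giving V_SD = V_DD − I_D R_D = 4.91 − 1.35 × 0.982 = 3.59 V.
V_SD = 3.59 V ≥ V_ov = 0.58 V, confirming saturation.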